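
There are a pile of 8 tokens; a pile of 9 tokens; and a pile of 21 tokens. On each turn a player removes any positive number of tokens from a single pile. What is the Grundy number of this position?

20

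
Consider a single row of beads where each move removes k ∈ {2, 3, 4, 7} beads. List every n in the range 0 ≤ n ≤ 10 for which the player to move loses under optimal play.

0, 1, 6

Grundy values for subtraction set {2, 3, 4, 7}:
k:     0  1  2  3  4  5  6  7  8  9 10
g(k):  0  0  1  1  2  2  0  3  1  4  2
The P-positions (g = 0) in 0..10 are 0, 1, 6.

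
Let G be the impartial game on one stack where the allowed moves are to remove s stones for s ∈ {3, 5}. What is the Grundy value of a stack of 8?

0

Compute g(0), g(1), … for moves {3, 5}:
g(0) = mex{} = 0
g(1) = mex{} = 0
g(2) = mex{} = 0
g(3) = mex{0} = 1
g(4) = mex{0} = 1
g(5) = mex{0} = 1
g(6) = mex{0,1} = 2
g(7) = mex{0,1} = 2
g(8) = mex{1} = 0
So g(8) = 0.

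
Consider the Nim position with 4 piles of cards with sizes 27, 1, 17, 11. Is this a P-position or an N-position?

P-position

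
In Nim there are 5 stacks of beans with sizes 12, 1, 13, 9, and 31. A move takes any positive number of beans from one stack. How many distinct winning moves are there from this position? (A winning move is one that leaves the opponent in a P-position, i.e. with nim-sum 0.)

1

Write each in binary and XOR column by column:
  01100  (12)
  00001  (1)
  01101  (13)
  01001  (9)
  11111  (31)
  -----
  10110  (22)
The overall nim-sum is X = 22. A stack of size p has a winning move iff p XOR X < p (reduce it to p XOR X).
  12: 12 XOR 22 = 26 ≥ 12 — no move.
  1: 1 XOR 22 = 23 ≥ 1 — no move.
  13: 13 XOR 22 = 27 ≥ 13 — no move.
  9: 9 XOR 22 = 31 ≥ 9 — no move.
  31: 31 XOR 22 = 9 < 31 — winning move (to 9).
That gives 1 winning move.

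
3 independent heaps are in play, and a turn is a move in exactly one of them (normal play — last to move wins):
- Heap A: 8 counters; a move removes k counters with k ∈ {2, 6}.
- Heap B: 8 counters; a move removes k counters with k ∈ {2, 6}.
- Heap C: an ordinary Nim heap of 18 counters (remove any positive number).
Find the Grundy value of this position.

Build the Grundy sequence for heap A with g(k) = mex{g(k−s) : s ∈ {2, 6}, s ≤ k}:
k:     0  1  2  3  4  5  6  7  8
g(k):  0  0  1  1  0  0  1  1  0
So g(8) = 0.
Build the Grundy sequence for heap B with g(k) = mex{g(k−s) : s ∈ {2, 6}, s ≤ k}:
g(0) = mex{} = 0
g(1) = mex{} = 0
g(2) = mex{0} = 1
g(3) = mex{0} = 1
g(4) = mex{1} = 0
g(5) = mex{1} = 0
g(6) = mex{0} = 1
g(7) = mex{0} = 1
g(8) = mex{1} = 0
So g(8) = 0.
Heap C is a plain Nim heap of size 18, so its Grundy value is 18.
By the Sprague-Grundy theorem, the Grundy value of a sum of independent games is the XOR of the component values.
Combined value = 0 XOR 0 XOR 18 = 18.

18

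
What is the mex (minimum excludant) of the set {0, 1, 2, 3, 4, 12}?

5

The values 0, 1, 2, 3, 4 are all present; 5 is the first non-negative integer missing from the set.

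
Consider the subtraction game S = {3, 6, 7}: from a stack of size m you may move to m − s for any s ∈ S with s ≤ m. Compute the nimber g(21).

0

Compute g(0), g(1), … for moves {3, 6, 7}:
k:     0  1  2  3  4  5  6  7  8  9 10 11 12 13 14 15 16 17 18 19 20 21
g(k):  0  0  0  1  1  1  2  2  2  3  0  0  0  1  1  1  2  2  2  3  0  0
So g(21) = 0.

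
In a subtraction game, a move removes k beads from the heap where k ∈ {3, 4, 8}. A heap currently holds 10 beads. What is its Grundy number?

Build the Grundy sequence with g(k) = mex{g(k−s) : s ∈ {3, 4, 8}, s ≤ k}:
k:     0  1  2  3  4  5  6  7  8  9 10
g(k):  0  0  0  1  1  1  2  0  2  3  1
So g(10) = 1.

1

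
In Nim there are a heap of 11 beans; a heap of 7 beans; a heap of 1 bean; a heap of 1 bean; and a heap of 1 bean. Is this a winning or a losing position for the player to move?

Winning position

Nim-sum: 11 ⊕ 7 ⊕ 1 ⊕ 1 ⊕ 1 = 13.
The nim-sum is 13 ≠ 0, so this is an N-position: the player to move can win.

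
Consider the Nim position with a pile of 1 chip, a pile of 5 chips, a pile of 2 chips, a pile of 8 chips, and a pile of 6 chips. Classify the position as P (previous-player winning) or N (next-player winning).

N-position

Bitwise XOR of the heap sizes:
  0001  (1)
  0101  (5)
  0010  (2)
  1000  (8)
  0110  (6)
  ----
  1000  (8)
The nim-sum is 8 ≠ 0, so this is an N-position: the player to move can win.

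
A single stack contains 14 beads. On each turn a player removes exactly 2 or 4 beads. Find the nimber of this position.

1

Build the Grundy sequence with g(k) = mex{g(k−s) : s ∈ {2, 4}, s ≤ k}:
k:     0  1  2  3  4  5  6  7  8  9 10 11 12 13 14
g(k):  0  0  1  1  2  2  0  0  1  1  2  2  0  0  1
So g(14) = 1.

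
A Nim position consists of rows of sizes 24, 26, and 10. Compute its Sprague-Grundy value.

Nim-sum: 24 XOR 26 XOR 10 = 8.

8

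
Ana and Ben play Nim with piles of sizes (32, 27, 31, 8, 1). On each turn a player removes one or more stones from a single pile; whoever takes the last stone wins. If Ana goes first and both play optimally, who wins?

Ana wins

Compute the nim-sum pairwise:
32 XOR 27 = 59
59 XOR 31 = 36
36 XOR 8 = 44
44 XOR 1 = 45
The nim-sum is 45 ≠ 0, so this is an N-position: the player to move can win; Ana has a winning move.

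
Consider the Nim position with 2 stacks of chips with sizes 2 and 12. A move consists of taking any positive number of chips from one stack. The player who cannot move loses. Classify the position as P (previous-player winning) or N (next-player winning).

N-position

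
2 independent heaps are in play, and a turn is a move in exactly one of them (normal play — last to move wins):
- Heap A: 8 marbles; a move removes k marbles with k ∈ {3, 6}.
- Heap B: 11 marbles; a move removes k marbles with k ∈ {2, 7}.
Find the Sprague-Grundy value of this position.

3

Build the Grundy sequence for heap A with g(k) = mex{g(k−s) : s ∈ {3, 6}, s ≤ k}:
k:     0  1  2  3  4  5  6  7  8
g(k):  0  0  0  1  1  1  2  2  2
So g(8) = 2.
Grundy values for heap B (subtraction set {2, 7}):
g(0) = mex{} = 0
g(1) = mex{} = 0
g(2) = mex{0} = 1
g(3) = mex{0} = 1
g(4) = mex{1} = 0
g(5) = mex{1} = 0
g(6) = mex{0} = 1
g(7) = mex{0} = 1
g(8) = mex{0,1} = 2
g(9) = mex{1} = 0
g(10) = mex{1,2} = 0
g(11) = mex{0} = 1
So g(11) = 1.
By the Sprague-Grundy theorem, the Grundy value of a sum of independent games is the XOR of the component values.
Combined value = 2 ⊕ 1 = 3.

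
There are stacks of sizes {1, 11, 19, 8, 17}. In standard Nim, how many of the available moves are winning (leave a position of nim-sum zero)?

0

Compute the nim-sum pairwise:
1 XOR 11 = 10
10 XOR 19 = 25
25 XOR 8 = 17
17 XOR 17 = 0
The nim-sum is already 0, so every move leaves a nonzero nim-sum — there are no winning moves.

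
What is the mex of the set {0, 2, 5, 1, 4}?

3

The values 0, 1, 2 are all present; 3 is the first non-negative integer missing from the set.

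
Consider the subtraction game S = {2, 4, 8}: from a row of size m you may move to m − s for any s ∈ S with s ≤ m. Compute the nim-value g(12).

0

Grundy values for subtraction set {2, 4, 8}:
g(0) = mex{} = 0
g(1) = mex{} = 0
g(2) = mex{0} = 1
g(3) = mex{0} = 1
g(4) = mex{0,1} = 2
g(5) = mex{0,1} = 2
g(6) = mex{1,2} = 0
g(7) = mex{1,2} = 0
g(8) = mex{0,2} = 1
g(9) = mex{0,2} = 1
g(10) = mex{0,1} = 2
g(11) = mex{0,1} = 2
g(12) = mex{1,2} = 0
So g(12) = 0.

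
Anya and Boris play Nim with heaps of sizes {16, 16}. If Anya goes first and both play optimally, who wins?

Boris wins

Compute the nim-sum pairwise:
16 ⊕ 16 = 0
The nim-sum is 0, so this is a P-position: the player to move is in a losing position under optimal play; Anya is about to move from it and so loses — Boris wins.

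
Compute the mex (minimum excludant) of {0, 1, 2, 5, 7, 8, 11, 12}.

The values 0, 1, 2 are all present; 3 is the first non-negative integer missing from the set.

3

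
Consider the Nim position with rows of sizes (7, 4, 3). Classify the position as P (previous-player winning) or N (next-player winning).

P-position

Compute the nim-sum pairwise:
7 ⊕ 4 = 3
3 ⊕ 3 = 0
The nim-sum is 0, so this is a P-position: the player to move is in a losing position under optimal play.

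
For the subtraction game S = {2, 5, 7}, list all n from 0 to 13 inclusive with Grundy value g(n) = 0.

0, 1, 4, 10, 13

Build the Grundy sequence with g(k) = mex{g(k−s) : s ∈ {2, 5, 7}, s ≤ k}:
g(0) = mex{} = 0
g(1) = mex{} = 0
g(2) = mex{0} = 1
g(3) = mex{0} = 1
g(4) = mex{1} = 0
g(5) = mex{0,1} = 2
g(6) = mex{0} = 1
g(7) = mex{0,1,2} = 3
g(8) = mex{0,1} = 2
g(9) = mex{0,1,3} = 2
g(10) = mex{1,2} = 0
g(11) = mex{0,1,2} = 3
g(12) = mex{0,2,3} = 1
g(13) = mex{1,2,3} = 0
The P-positions (g = 0) in 0..13 are 0, 1, 4, 10, 13.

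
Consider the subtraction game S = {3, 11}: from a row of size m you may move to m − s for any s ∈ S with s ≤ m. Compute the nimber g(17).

Build the Grundy sequence with g(k) = mex{g(k−s) : s ∈ {3, 11}, s ≤ k}:
k:     0  1  2  3  4  5  6  7  8  9 10 11 12 13 14 15 16 17
g(k):  0  0  0  1  1  1  0  0  0  1  1  1  2  2  0  0  0  1
So g(17) = 1.

1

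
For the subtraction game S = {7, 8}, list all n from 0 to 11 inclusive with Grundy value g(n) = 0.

0, 1, 2, 3, 4, 5, 6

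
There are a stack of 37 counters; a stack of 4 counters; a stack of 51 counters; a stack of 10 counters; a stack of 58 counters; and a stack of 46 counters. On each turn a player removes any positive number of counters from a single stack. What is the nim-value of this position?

12

Nim-sum: 37 XOR 4 XOR 51 XOR 10 XOR 58 XOR 46 = 12.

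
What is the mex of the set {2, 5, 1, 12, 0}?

3

The values 0, 1, 2 are all present; 3 is the first non-negative integer missing from the set.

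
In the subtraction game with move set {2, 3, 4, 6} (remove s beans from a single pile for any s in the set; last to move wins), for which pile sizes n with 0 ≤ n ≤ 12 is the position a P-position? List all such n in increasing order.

0, 1, 8, 9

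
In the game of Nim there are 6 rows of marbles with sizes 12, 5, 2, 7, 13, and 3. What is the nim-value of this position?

2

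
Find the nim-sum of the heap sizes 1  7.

Nim-sum: 1 ^ 7 = 6.

6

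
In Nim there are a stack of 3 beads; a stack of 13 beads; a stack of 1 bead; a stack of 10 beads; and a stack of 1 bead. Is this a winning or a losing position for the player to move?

Bitwise XOR of the heap sizes:
  0011  (3)
  1101  (13)
  0001  (1)
  1010  (10)
  0001  (1)
  ----
  0100  (4)
The nim-sum is 4 ≠ 0, so this is an N-position: the player to move can win.

Winning position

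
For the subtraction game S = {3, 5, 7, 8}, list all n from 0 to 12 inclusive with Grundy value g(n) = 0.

0, 1, 2, 11, 12

Compute g(0), g(1), … for moves {3, 5, 7, 8}:
g(0) = mex{} = 0
g(1) = mex{} = 0
g(2) = mex{} = 0
g(3) = mex{0} = 1
g(4) = mex{0} = 1
g(5) = mex{0} = 1
g(6) = mex{0,1} = 2
g(7) = mex{0,1} = 2
g(8) = mex{0,1} = 2
g(9) = mex{0,1,2} = 3
g(10) = mex{0,1,2} = 3
g(11) = mex{1,2} = 0
g(12) = mex{1,2,3} = 0
The P-positions (g = 0) in 0..12 are 0, 1, 2, 11, 12.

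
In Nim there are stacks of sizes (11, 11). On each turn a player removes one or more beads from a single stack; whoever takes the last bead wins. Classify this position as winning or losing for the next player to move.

Bitwise XOR of the heap sizes:
  1011  (11)
  1011  (11)
  ----
  0000  (0)
The nim-sum is 0, so this is a P-position: the player to move is in a losing position under optimal play.

Losing position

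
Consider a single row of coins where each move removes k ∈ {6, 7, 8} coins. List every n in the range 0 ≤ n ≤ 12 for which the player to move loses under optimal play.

0, 1, 2, 3, 4, 5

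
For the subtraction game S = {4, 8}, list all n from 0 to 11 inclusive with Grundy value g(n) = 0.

Grundy values for subtraction set {4, 8}:
k:     0  1  2  3  4  5  6  7  8  9 10 11
g(k):  0  0  0  0  1  1  1  1  2  2  2  2
The P-positions (g = 0) in 0..11 are 0, 1, 2, 3.

0, 1, 2, 3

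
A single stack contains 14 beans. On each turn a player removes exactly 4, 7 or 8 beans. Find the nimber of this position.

0

Build the Grundy sequence with g(k) = mex{g(k−s) : s ∈ {4, 7, 8}, s ≤ k}:
k:     0  1  2  3  4  5  6  7  8  9 10 11 12 13 14
g(k):  0  0  0  0  1  1  1  1  2  2  2  2  0  0  0
So g(14) = 0.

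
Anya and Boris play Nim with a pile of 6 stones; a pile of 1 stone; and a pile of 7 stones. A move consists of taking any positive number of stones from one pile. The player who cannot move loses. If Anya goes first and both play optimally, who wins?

Boris wins

Nim-sum: 6 XOR 1 XOR 7 = 0.
The nim-sum is 0, so this is a P-position: the player to move is in a losing position under optimal play; Anya is about to move from it and so loses — Boris wins.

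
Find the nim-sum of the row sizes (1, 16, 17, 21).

21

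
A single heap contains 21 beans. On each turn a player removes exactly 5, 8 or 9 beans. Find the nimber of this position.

1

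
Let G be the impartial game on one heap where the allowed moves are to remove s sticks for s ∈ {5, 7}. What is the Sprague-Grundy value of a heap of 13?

0

Compute g(0), g(1), … for moves {5, 7}:
g(0) = mex{} = 0
g(1) = mex{} = 0
g(2) = mex{} = 0
g(3) = mex{} = 0
g(4) = mex{} = 0
g(5) = mex{0} = 1
g(6) = mex{0} = 1
g(7) = mex{0} = 1
g(8) = mex{0} = 1
g(9) = mex{0} = 1
g(10) = mex{0,1} = 2
g(11) = mex{0,1} = 2
g(12) = mex{1} = 0
g(13) = mex{1} = 0
So g(13) = 0.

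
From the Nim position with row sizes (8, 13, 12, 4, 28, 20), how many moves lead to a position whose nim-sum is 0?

5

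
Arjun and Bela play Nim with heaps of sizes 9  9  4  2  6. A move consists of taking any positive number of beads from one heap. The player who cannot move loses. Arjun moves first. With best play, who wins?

Bitwise XOR of the heap sizes:
  1001  (9)
  1001  (9)
  0100  (4)
  0010  (2)
  0110  (6)
  ----
  0000  (0)
The nim-sum is 0, so this is a P-position: the player to move is in a losing position under optimal play; Arjun is about to move from it and so loses — Bela wins.

Bela wins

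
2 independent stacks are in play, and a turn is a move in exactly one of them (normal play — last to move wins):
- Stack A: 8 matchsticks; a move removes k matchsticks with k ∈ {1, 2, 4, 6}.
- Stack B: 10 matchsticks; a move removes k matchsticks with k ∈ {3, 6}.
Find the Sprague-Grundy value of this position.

0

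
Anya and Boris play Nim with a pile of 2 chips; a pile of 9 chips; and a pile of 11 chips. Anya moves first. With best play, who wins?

In binary:
  0010  (2)
  1001  (9)
  1011  (11)
  ----
  0000  (0)
The nim-sum is 0, so this is a P-position: the player to move is in a losing position under optimal play; Anya is about to move from it and so loses — Boris wins.

Boris wins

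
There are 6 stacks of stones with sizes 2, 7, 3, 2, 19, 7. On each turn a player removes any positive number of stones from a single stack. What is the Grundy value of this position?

In binary:
  00010  (2)
  00111  (7)
  00011  (3)
  00010  (2)
  10011  (19)
  00111  (7)
  -----
  10000  (16)

16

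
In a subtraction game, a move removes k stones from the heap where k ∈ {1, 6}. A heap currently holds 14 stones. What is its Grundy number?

0

Build the Grundy sequence with g(k) = mex{g(k−s) : s ∈ {1, 6}, s ≤ k}:
k:     0  1  2  3  4  5  6  7  8  9 10 11 12 13 14
g(k):  0  1  0  1  0  1  2  0  1  0  1  0  1  2  0
So g(14) = 0.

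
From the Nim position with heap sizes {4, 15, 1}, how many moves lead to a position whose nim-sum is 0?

Bitwise XOR of the heap sizes:
  0100  (4)
  1111  (15)
  0001  (1)
  ----
  1010  (10)
The overall nim-sum is X = 10. A heap of size p has a winning move iff p XOR X < p (reduce it to p XOR X).
  4: 4 XOR 10 = 14 ≥ 4 — no move.
  15: 15 XOR 10 = 5 < 15 — winning move (to 5).
  1: 1 XOR 10 = 11 ≥ 1 — no move.
That gives 1 winning move.

1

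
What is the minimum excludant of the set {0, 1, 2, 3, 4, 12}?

5

The values 0, 1, 2, 3, 4 are all present; 5 is the first non-negative integer missing from the set.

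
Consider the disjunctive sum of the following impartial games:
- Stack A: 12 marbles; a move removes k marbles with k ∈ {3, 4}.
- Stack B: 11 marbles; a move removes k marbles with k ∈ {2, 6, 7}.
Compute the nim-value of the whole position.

Grundy values for stack A (subtraction set {3, 4}):
k:     0  1  2  3  4  5  6  7  8  9 10 11 12
g(k):  0  0  0  1  1  1  2  0  0  0  1  1  1
So g(12) = 1.
Build the Grundy sequence for stack B with g(k) = mex{g(k−s) : s ∈ {2, 6, 7}, s ≤ k}:
g(0) = mex{} = 0
g(1) = mex{} = 0
g(2) = mex{0} = 1
g(3) = mex{0} = 1
g(4) = mex{1} = 0
g(5) = mex{1} = 0
g(6) = mex{0} = 1
g(7) = mex{0} = 1
g(8) = mex{0,1} = 2
g(9) = mex{1} = 0
g(10) = mex{0,1,2} = 3
g(11) = mex{0} = 1
So g(11) = 1.
The value of a disjunctive sum is the nim-sum of the parts.
Combined value = 1 ⊕ 1 = 0.

0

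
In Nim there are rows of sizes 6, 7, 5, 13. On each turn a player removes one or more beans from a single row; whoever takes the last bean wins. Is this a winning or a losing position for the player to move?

In binary:
  0110  (6)
  0111  (7)
  0101  (5)
  1101  (13)
  ----
  1001  (9)
The nim-sum is 9 ≠ 0, so this is an N-position: the player to move can win.

Winning position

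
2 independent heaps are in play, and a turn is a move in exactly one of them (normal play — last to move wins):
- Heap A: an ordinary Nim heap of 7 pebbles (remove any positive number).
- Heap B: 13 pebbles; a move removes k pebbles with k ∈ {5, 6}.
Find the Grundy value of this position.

Heap A is a plain Nim heap of size 7, so its Grundy value is 7.
Grundy values for heap B (subtraction set {5, 6}):
k:     0  1  2  3  4  5  6  7  8  9 10 11 12 13
g(k):  0  0  0  0  0  1  1  1  1  1  2  0  0  0
So g(13) = 0.
The value of a disjunctive sum is the nim-sum of the parts.
Combined value = 7 ⊕ 0 = 7.

7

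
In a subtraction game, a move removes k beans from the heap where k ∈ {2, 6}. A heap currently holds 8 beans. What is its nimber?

0

Grundy values for subtraction set {2, 6}:
g(0) = mex{} = 0
g(1) = mex{} = 0
g(2) = mex{0} = 1
g(3) = mex{0} = 1
g(4) = mex{1} = 0
g(5) = mex{1} = 0
g(6) = mex{0} = 1
g(7) = mex{0} = 1
g(8) = mex{1} = 0
So g(8) = 0.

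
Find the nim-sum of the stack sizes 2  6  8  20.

Compute the nim-sum pairwise:
2 ^ 6 = 4
4 ^ 8 = 12
12 ^ 20 = 24

24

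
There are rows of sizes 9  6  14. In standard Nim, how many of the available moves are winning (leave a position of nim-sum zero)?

Nim-sum: 9 ⊕ 6 ⊕ 14 = 1.
The overall nim-sum is X = 1. A row of size p has a winning move iff p XOR X < p (reduce it to p XOR X).
  9: 9 XOR 1 = 8 < 9 — winning move (to 8).
  6: 6 XOR 1 = 7 ≥ 6 — no move.
  14: 14 XOR 1 = 15 ≥ 14 — no move.
That gives 1 winning move.

1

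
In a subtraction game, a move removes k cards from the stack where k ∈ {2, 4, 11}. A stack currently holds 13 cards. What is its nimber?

0

Grundy values for subtraction set {2, 4, 11}:
k:     0  1  2  3  4  5  6  7  8  9 10 11 12 13
g(k):  0  0  1  1  2  2  0  0  1  1  2  2  3  0
So g(13) = 0.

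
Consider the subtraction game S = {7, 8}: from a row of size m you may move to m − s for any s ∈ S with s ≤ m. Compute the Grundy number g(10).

1

Grundy values for subtraction set {7, 8}:
g(0) = mex{} = 0
g(1) = mex{} = 0
g(2) = mex{} = 0
g(3) = mex{} = 0
g(4) = mex{} = 0
g(5) = mex{} = 0
g(6) = mex{} = 0
g(7) = mex{0} = 1
g(8) = mex{0} = 1
g(9) = mex{0} = 1
g(10) = mex{0} = 1
So g(10) = 1.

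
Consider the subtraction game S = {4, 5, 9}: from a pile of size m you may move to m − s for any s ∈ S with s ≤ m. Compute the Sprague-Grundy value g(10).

2

Grundy values for subtraction set {4, 5, 9}:
k:     0  1  2  3  4  5  6  7  8  9 10
g(k):  0  0  0  0  1  1  1  1  2  2  2
So g(10) = 2.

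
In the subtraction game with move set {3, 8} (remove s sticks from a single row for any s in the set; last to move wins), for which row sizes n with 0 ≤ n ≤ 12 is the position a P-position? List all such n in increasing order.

Compute g(0), g(1), … for moves {3, 8}:
g(0) = mex{} = 0
g(1) = mex{} = 0
g(2) = mex{} = 0
g(3) = mex{0} = 1
g(4) = mex{0} = 1
g(5) = mex{0} = 1
g(6) = mex{1} = 0
g(7) = mex{1} = 0
g(8) = mex{0,1} = 2
g(9) = mex{0} = 1
g(10) = mex{0} = 1
g(11) = mex{1,2} = 0
g(12) = mex{1} = 0
The P-positions (g = 0) in 0..12 are 0, 1, 2, 6, 7, 11, 12.

0, 1, 2, 6, 7, 11, 12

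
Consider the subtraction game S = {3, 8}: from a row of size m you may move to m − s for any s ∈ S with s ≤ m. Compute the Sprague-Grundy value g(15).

1

Build the Grundy sequence with g(k) = mex{g(k−s) : s ∈ {3, 8}, s ≤ k}:
k:     0  1  2  3  4  5  6  7  8  9 10 11 12 13 14 15
g(k):  0  0  0  1  1  1  0  0  2  1  1  0  0  0  1  1
So g(15) = 1.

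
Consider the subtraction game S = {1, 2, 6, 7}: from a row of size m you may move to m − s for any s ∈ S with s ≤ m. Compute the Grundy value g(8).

Grundy values for subtraction set {1, 2, 6, 7}:
g(0) = mex{} = 0
g(1) = mex{0} = 1
g(2) = mex{0,1} = 2
g(3) = mex{1,2} = 0
g(4) = mex{0,2} = 1
g(5) = mex{0,1} = 2
g(6) = mex{0,1,2} = 3
g(7) = mex{0,1,2,3} = 4
g(8) = mex{1,2,3,4} = 0
So g(8) = 0.

0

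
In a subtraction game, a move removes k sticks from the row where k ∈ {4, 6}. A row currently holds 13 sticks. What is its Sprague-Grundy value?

Grundy values for subtraction set {4, 6}:
k:     0  1  2  3  4  5  6  7  8  9 10 11 12 13
g(k):  0  0  0  0  1  1  1  1  2  2  0  0  0  0
So g(13) = 0.

0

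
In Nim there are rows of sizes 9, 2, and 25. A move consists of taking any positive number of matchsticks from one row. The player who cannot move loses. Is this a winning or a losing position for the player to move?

Bitwise XOR of the heap sizes:
  01001  (9)
  00010  (2)
  11001  (25)
  -----
  10010  (18)
The nim-sum is 18 ≠ 0, so this is an N-position: the player to move can win.

Winning position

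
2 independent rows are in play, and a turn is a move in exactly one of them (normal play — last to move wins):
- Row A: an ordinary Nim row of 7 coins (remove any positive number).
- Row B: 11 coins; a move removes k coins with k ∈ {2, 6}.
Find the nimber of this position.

Row A is a plain Nim row of size 7, so its Grundy value is 7.
Build the Grundy sequence for row B with g(k) = mex{g(k−s) : s ∈ {2, 6}, s ≤ k}:
k:     0  1  2  3  4  5  6  7  8  9 10 11
g(k):  0  0  1  1  0  0  1  1  0  0  1  1
So g(11) = 1.
The value of a disjunctive sum is the nim-sum of the parts.
Combined value = 7 XOR 1 = 6.

6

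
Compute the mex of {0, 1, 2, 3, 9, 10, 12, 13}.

4

The values 0, 1, 2, 3 are all present; 4 is the first non-negative integer missing from the set.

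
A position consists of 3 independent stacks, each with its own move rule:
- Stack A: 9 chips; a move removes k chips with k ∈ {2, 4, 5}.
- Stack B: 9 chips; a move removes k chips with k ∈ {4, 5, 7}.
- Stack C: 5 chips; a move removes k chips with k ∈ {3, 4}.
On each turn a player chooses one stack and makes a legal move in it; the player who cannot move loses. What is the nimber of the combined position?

Grundy values for stack A (subtraction set {2, 4, 5}):
k:     0  1  2  3  4  5  6  7  8  9
g(k):  0  0  1  1  2  2  3  0  0  1
So g(9) = 1.
For stack B, compute g(0), g(1), … with moves {4, 5, 7}:
g(0) = mex{} = 0
g(1) = mex{} = 0
g(2) = mex{} = 0
g(3) = mex{} = 0
g(4) = mex{0} = 1
g(5) = mex{0} = 1
g(6) = mex{0} = 1
g(7) = mex{0} = 1
g(8) = mex{0,1} = 2
g(9) = mex{0,1} = 2
So g(9) = 2.
Build the Grundy sequence for stack C with g(k) = mex{g(k−s) : s ∈ {3, 4}, s ≤ k}:
k:     0  1  2  3  4  5
g(k):  0  0  0  1  1  1
So g(5) = 1.
By the Sprague-Grundy theorem, the Grundy value of a sum of independent games is the XOR of the component values.
Combined value = 1 ⊕ 2 ⊕ 1 = 2.

2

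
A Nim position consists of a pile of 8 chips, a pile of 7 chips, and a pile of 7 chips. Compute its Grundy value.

Nim-sum: 8 XOR 7 XOR 7 = 8.

8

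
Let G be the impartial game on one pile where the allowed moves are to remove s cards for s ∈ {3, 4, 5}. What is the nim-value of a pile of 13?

Build the Grundy sequence with g(k) = mex{g(k−s) : s ∈ {3, 4, 5}, s ≤ k}:
k:     0  1  2  3  4  5  6  7  8  9 10 11 12 13
g(k):  0  0  0  1  1  1  2  2  0  0  0  1  1  1
So g(13) = 1.

1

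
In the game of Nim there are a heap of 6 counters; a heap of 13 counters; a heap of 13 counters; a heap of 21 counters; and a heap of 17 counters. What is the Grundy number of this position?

2

Compute the nim-sum pairwise:
6 ^ 13 = 11
11 ^ 13 = 6
6 ^ 21 = 19
19 ^ 17 = 2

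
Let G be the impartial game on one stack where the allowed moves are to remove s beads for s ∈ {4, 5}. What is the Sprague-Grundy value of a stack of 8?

2

Grundy values for subtraction set {4, 5}:
g(0) = mex{} = 0
g(1) = mex{} = 0
g(2) = mex{} = 0
g(3) = mex{} = 0
g(4) = mex{0} = 1
g(5) = mex{0} = 1
g(6) = mex{0} = 1
g(7) = mex{0} = 1
g(8) = mex{0,1} = 2
So g(8) = 2.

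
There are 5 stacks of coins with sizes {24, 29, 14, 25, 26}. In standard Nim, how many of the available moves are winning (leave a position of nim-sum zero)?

Nim-sum: 24 ^ 29 ^ 14 ^ 25 ^ 26 = 8.
The overall nim-sum is X = 8. A stack of size p has a winning move iff p XOR X < p (reduce it to p XOR X).
  24: 24 XOR 8 = 16 < 24 — winning move (to 16).
  29: 29 XOR 8 = 21 < 29 — winning move (to 21).
  14: 14 XOR 8 = 6 < 14 — winning move (to 6).
  25: 25 XOR 8 = 17 < 25 — winning move (to 17).
  26: 26 XOR 8 = 18 < 26 — winning move (to 18).
That gives 5 winning moves.

5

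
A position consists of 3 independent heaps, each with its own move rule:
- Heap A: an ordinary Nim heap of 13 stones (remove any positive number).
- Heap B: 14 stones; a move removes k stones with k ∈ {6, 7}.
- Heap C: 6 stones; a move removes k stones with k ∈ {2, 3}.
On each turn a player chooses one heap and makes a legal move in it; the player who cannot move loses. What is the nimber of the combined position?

13

Heap A is a plain Nim heap of size 13, so its Grundy value is 13.
Grundy values for heap B (subtraction set {6, 7}):
g(0) = mex{} = 0
g(1) = mex{} = 0
g(2) = mex{} = 0
g(3) = mex{} = 0
g(4) = mex{} = 0
g(5) = mex{} = 0
g(6) = mex{0} = 1
g(7) = mex{0} = 1
g(8) = mex{0} = 1
g(9) = mex{0} = 1
g(10) = mex{0} = 1
g(11) = mex{0} = 1
g(12) = mex{0,1} = 2
g(13) = mex{1} = 0
g(14) = mex{1} = 0
So g(14) = 0.
For heap C, compute g(0), g(1), … with moves {2, 3}:
k:     0  1  2  3  4  5  6
g(k):  0  0  1  1  2  0  0
So g(6) = 0.
By the Sprague-Grundy theorem, the Grundy value of a sum of independent games is the XOR of the component values.
Combined value = 13 XOR 0 XOR 0 = 13.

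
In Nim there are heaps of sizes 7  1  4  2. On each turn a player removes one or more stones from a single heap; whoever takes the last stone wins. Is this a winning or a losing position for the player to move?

Losing position

Nim-sum: 7 ^ 1 ^ 4 ^ 2 = 0.
The nim-sum is 0, so this is a P-position: the player to move is in a losing position under optimal play.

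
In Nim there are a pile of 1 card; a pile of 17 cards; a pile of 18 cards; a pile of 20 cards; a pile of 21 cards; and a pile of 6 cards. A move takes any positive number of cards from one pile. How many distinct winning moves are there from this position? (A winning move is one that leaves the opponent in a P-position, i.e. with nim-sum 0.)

Compute the nim-sum pairwise:
1 ⊕ 17 = 16
16 ⊕ 18 = 2
2 ⊕ 20 = 22
22 ⊕ 21 = 3
3 ⊕ 6 = 5
The overall nim-sum is X = 5. A pile of size p has a winning move iff p XOR X < p (reduce it to p XOR X).
  1: 1 XOR 5 = 4 ≥ 1 — no move.
  17: 17 XOR 5 = 20 ≥ 17 — no move.
  18: 18 XOR 5 = 23 ≥ 18 — no move.
  20: 20 XOR 5 = 17 < 20 — winning move (to 17).
  21: 21 XOR 5 = 16 < 21 — winning move (to 16).
  6: 6 XOR 5 = 3 < 6 — winning move (to 3).
That gives 3 winning moves.

3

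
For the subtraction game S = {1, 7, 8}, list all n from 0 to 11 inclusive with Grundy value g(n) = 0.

Grundy values for subtraction set {1, 7, 8}:
k:     0  1  2  3  4  5  6  7  8  9 10 11
g(k):  0  1  0  1  0  1  0  1  2  3  2  3
The P-positions (g = 0) in 0..11 are 0, 2, 4, 6.

0, 2, 4, 6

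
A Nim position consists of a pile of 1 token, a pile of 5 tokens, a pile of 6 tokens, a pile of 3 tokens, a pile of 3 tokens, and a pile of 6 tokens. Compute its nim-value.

Nim-sum: 1 XOR 5 XOR 6 XOR 3 XOR 3 XOR 6 = 4.

4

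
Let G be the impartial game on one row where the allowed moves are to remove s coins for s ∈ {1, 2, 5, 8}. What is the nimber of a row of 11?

2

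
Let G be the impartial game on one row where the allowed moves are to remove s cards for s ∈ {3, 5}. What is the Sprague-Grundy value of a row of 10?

0

Compute g(0), g(1), … for moves {3, 5}:
g(0) = mex{} = 0
g(1) = mex{} = 0
g(2) = mex{} = 0
g(3) = mex{0} = 1
g(4) = mex{0} = 1
g(5) = mex{0} = 1
g(6) = mex{0,1} = 2
g(7) = mex{0,1} = 2
g(8) = mex{1} = 0
g(9) = mex{1,2} = 0
g(10) = mex{1,2} = 0
So g(10) = 0.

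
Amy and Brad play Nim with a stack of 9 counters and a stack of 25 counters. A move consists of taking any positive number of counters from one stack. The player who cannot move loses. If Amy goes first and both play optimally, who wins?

Nim-sum: 9 ^ 25 = 16.
The nim-sum is 16 ≠ 0, so this is an N-position: the player to move can win; Amy has a winning move.

Amy wins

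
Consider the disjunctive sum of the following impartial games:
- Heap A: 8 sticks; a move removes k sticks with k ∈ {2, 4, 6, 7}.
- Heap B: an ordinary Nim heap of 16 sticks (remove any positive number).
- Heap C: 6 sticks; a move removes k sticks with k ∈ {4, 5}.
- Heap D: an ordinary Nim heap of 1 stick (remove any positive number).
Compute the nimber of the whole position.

Grundy values for heap A (subtraction set {2, 4, 6, 7}):
g(0) = mex{} = 0
g(1) = mex{} = 0
g(2) = mex{0} = 1
g(3) = mex{0} = 1
g(4) = mex{0,1} = 2
g(5) = mex{0,1} = 2
g(6) = mex{0,1,2} = 3
g(7) = mex{0,1,2} = 3
g(8) = mex{0,1,2,3} = 4
So g(8) = 4.
Heap B is a plain Nim heap of size 16, so its Grundy value is 16.
Grundy values for heap C (subtraction set {4, 5}):
g(0) = mex{} = 0
g(1) = mex{} = 0
g(2) = mex{} = 0
g(3) = mex{} = 0
g(4) = mex{0} = 1
g(5) = mex{0} = 1
g(6) = mex{0} = 1
So g(6) = 1.
Heap D is a plain Nim heap of size 1, so its Grundy value is 1.
The value of a disjunctive sum is the nim-sum of the parts.
Combined value = 4 XOR 16 XOR 1 XOR 1 = 20.

20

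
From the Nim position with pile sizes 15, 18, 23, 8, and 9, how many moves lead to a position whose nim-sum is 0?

3

Write each in binary and XOR column by column:
  01111  (15)
  10010  (18)
  10111  (23)
  01000  (8)
  01001  (9)
  -----
  01011  (11)
The overall nim-sum is X = 11. A pile of size p has a winning move iff p XOR X < p (reduce it to p XOR X).
  15: 15 XOR 11 = 4 < 15 — winning move (to 4).
  18: 18 XOR 11 = 25 ≥ 18 — no move.
  23: 23 XOR 11 = 28 ≥ 23 — no move.
  8: 8 XOR 11 = 3 < 8 — winning move (to 3).
  9: 9 XOR 11 = 2 < 9 — winning move (to 2).
That gives 3 winning moves.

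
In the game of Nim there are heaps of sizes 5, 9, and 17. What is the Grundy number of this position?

29

Compute the nim-sum pairwise:
5 XOR 9 = 12
12 XOR 17 = 29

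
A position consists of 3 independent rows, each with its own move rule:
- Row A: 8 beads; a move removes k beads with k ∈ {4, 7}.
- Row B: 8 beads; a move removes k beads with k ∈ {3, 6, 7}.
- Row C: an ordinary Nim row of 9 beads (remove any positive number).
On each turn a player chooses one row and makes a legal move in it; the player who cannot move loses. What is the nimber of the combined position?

Grundy values for row A (subtraction set {4, 7}):
k:     0  1  2  3  4  5  6  7  8
g(k):  0  0  0  0  1  1  1  1  2
So g(8) = 2.
Build the Grundy sequence for row B with g(k) = mex{g(k−s) : s ∈ {3, 6, 7}, s ≤ k}:
k:     0  1  2  3  4  5  6  7  8
g(k):  0  0  0  1  1  1  2  2  2
So g(8) = 2.
Row C is a plain Nim row of size 9, so its Grundy value is 9.
The value of a disjunctive sum is the nim-sum of the parts.
Combined value = 2 ⊕ 2 ⊕ 9 = 9.

9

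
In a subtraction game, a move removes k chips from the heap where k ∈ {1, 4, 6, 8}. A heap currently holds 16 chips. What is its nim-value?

2

Compute g(0), g(1), … for moves {1, 4, 6, 8}:
k:     0  1  2  3  4  5  6  7  8  9 10 11 12 13 14 15 16
g(k):  0  1  0  1  2  0  1  0  1  2  3  2  0  1  0  1  2
So g(16) = 2.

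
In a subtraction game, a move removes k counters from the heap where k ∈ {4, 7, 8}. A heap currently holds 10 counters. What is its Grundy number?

Build the Grundy sequence with g(k) = mex{g(k−s) : s ∈ {4, 7, 8}, s ≤ k}:
k:     0  1  2  3  4  5  6  7  8  9 10
g(k):  0  0  0  0  1  1  1  1  2  2  2
So g(10) = 2.

2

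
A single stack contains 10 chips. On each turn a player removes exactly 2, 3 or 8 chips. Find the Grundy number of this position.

0

Build the Grundy sequence with g(k) = mex{g(k−s) : s ∈ {2, 3, 8}, s ≤ k}:
k:     0  1  2  3  4  5  6  7  8  9 10
g(k):  0  0  1  1  2  0  0  1  1  2  0
So g(10) = 0.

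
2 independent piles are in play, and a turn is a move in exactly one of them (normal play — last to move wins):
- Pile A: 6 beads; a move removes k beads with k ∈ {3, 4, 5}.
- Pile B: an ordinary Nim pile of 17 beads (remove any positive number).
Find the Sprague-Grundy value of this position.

19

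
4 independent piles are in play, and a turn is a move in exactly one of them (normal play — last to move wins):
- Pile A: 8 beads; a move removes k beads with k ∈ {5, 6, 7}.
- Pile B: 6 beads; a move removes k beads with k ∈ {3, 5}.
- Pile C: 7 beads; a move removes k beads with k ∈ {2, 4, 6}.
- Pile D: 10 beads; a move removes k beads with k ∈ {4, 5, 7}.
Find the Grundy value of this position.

2

For pile A, compute g(0), g(1), … with moves {5, 6, 7}:
g(0) = mex{} = 0
g(1) = mex{} = 0
g(2) = mex{} = 0
g(3) = mex{} = 0
g(4) = mex{} = 0
g(5) = mex{0} = 1
g(6) = mex{0} = 1
g(7) = mex{0} = 1
g(8) = mex{0} = 1
So g(8) = 1.
For pile B, compute g(0), g(1), … with moves {3, 5}:
g(0) = mex{} = 0
g(1) = mex{} = 0
g(2) = mex{} = 0
g(3) = mex{0} = 1
g(4) = mex{0} = 1
g(5) = mex{0} = 1
g(6) = mex{0,1} = 2
So g(6) = 2.
Grundy values for pile C (subtraction set {2, 4, 6}):
g(0) = mex{} = 0
g(1) = mex{} = 0
g(2) = mex{0} = 1
g(3) = mex{0} = 1
g(4) = mex{0,1} = 2
g(5) = mex{0,1} = 2
g(6) = mex{0,1,2} = 3
g(7) = mex{0,1,2} = 3
So g(7) = 3.
For pile D, compute g(0), g(1), … with moves {4, 5, 7}:
g(0) = mex{} = 0
g(1) = mex{} = 0
g(2) = mex{} = 0
g(3) = mex{} = 0
g(4) = mex{0} = 1
g(5) = mex{0} = 1
g(6) = mex{0} = 1
g(7) = mex{0} = 1
g(8) = mex{0,1} = 2
g(9) = mex{0,1} = 2
g(10) = mex{0,1} = 2
So g(10) = 2.
The value of a disjunctive sum is the nim-sum of the parts.
Combined value = 1 XOR 2 XOR 3 XOR 2 = 2.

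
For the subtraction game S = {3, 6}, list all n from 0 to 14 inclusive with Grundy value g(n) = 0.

0, 1, 2, 9, 10, 11

Compute g(0), g(1), … for moves {3, 6}:
k:     0  1  2  3  4  5  6  7  8  9 10 11 12 13 14
g(k):  0  0  0  1  1  1  2  2  2  0  0  0  1  1  1
The P-positions (g = 0) in 0..14 are 0, 1, 2, 9, 10, 11.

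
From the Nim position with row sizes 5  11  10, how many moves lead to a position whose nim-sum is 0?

Compute the nim-sum pairwise:
5 XOR 11 = 14
14 XOR 10 = 4
The overall nim-sum is X = 4. A row of size p has a winning move iff p XOR X < p (reduce it to p XOR X).
  5: 5 XOR 4 = 1 < 5 — winning move (to 1).
  11: 11 XOR 4 = 15 ≥ 11 — no move.
  10: 10 XOR 4 = 14 ≥ 10 — no move.
That gives 1 winning move.

1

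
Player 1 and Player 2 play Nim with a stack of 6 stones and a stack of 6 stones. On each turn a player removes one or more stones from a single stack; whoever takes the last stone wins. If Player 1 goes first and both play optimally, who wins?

Compute the nim-sum pairwise:
6 ^ 6 = 0
The nim-sum is 0, so this is a P-position: the player to move is in a losing position under optimal play; Player 1 is about to move from it and so loses — Player 2 wins.

Player 2 wins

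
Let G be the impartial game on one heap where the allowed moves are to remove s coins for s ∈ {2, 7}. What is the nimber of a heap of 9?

0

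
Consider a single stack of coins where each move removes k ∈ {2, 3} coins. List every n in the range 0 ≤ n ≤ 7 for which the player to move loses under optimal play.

0, 1, 5, 6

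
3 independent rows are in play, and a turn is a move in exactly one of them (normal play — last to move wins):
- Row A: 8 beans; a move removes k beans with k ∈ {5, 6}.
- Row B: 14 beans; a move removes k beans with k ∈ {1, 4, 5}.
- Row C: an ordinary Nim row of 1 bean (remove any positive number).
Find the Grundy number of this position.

For row A, compute g(0), g(1), … with moves {5, 6}:
k:     0  1  2  3  4  5  6  7  8
g(k):  0  0  0  0  0  1  1  1  1
So g(8) = 1.
For row B, compute g(0), g(1), … with moves {1, 4, 5}:
g(0) = mex{} = 0
g(1) = mex{0} = 1
g(2) = mex{1} = 0
g(3) = mex{0} = 1
g(4) = mex{0,1} = 2
g(5) = mex{0,1,2} = 3
g(6) = mex{0,1,3} = 2
g(7) = mex{0,1,2} = 3
g(8) = mex{1,2,3} = 0
g(9) = mex{0,2,3} = 1
g(10) = mex{1,2,3} = 0
g(11) = mex{0,2,3} = 1
g(12) = mex{0,1,3} = 2
g(13) = mex{0,1,2} = 3
g(14) = mex{0,1,3} = 2
So g(14) = 2.
Row C is a plain Nim row of size 1, so its Grundy value is 1.
By the Sprague-Grundy theorem, the Grundy value of a sum of independent games is the XOR of the component values.
Combined value = 1 ⊕ 2 ⊕ 1 = 2.

2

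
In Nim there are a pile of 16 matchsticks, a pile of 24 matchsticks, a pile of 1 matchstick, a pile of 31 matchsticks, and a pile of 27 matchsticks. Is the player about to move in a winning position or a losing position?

Nim-sum: 16 ^ 24 ^ 1 ^ 31 ^ 27 = 13.
The nim-sum is 13 ≠ 0, so this is an N-position: the player to move can win.

Winning position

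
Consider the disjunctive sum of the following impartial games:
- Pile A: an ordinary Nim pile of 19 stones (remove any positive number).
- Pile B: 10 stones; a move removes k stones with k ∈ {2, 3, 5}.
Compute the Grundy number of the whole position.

18

Pile A is a plain Nim pile of size 19, so its Grundy value is 19.
Build the Grundy sequence for pile B with g(k) = mex{g(k−s) : s ∈ {2, 3, 5}, s ≤ k}:
g(0) = mex{} = 0
g(1) = mex{} = 0
g(2) = mex{0} = 1
g(3) = mex{0} = 1
g(4) = mex{0,1} = 2
g(5) = mex{0,1} = 2
g(6) = mex{0,1,2} = 3
g(7) = mex{1,2} = 0
g(8) = mex{1,2,3} = 0
g(9) = mex{0,2,3} = 1
g(10) = mex{0,2} = 1
So g(10) = 1.
The value of a disjunctive sum is the nim-sum of the parts.
Combined value = 19 XOR 1 = 18.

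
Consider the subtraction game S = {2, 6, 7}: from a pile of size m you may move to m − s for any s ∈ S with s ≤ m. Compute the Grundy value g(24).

Compute g(0), g(1), … for moves {2, 6, 7}:
k:     0  1  2  3  4  5  6  7  8  9 10 11 12 13 14 15 16 17 18 19 20 21 22 23 24
g(k):  0  0  1  1  0  0  1  1  2  0  3  1  2  0  0  1  1  0  0  1  1  2  0  3  1
So g(24) = 1.

1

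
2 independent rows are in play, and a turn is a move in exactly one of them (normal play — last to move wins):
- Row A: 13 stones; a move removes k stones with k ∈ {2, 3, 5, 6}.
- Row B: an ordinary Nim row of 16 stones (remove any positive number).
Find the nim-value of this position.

18

Build the Grundy sequence for row A with g(k) = mex{g(k−s) : s ∈ {2, 3, 5, 6}, s ≤ k}:
g(0) = mex{} = 0
g(1) = mex{} = 0
g(2) = mex{0} = 1
g(3) = mex{0} = 1
g(4) = mex{0,1} = 2
g(5) = mex{0,1} = 2
g(6) = mex{0,1,2} = 3
g(7) = mex{0,1,2} = 3
g(8) = mex{1,2,3} = 0
g(9) = mex{1,2,3} = 0
g(10) = mex{0,2,3} = 1
g(11) = mex{0,2,3} = 1
g(12) = mex{0,1,3} = 2
g(13) = mex{0,1,3} = 2
So g(13) = 2.
Row B is a plain Nim row of size 16, so its Grundy value is 16.
The value of a disjunctive sum is the nim-sum of the parts.
Combined value = 2 XOR 16 = 18.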